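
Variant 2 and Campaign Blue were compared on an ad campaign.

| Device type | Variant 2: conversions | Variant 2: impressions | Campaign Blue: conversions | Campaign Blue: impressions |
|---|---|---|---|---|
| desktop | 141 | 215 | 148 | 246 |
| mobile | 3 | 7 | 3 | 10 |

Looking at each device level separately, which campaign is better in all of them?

Desktop: Variant 2 141/215 = 65.6%, Campaign Blue 148/246 = 60.2% → Variant 2
Mobile: Variant 2 3/7 = 42.9%, Campaign Blue 3/10 = 30.0% → Variant 2
Variant 2 has the higher rate in both groups.

Variant 2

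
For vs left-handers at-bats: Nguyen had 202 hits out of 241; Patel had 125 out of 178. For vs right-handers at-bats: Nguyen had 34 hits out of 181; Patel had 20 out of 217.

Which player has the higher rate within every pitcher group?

Nguyen

Vs left-handers: Nguyen 202/241 = 83.8%, Patel 125/178 = 70.2% → Nguyen
Vs right-handers: Nguyen 34/181 = 18.8%, Patel 20/217 = 9.2% → Nguyen
Nguyen has the higher rate in both groups.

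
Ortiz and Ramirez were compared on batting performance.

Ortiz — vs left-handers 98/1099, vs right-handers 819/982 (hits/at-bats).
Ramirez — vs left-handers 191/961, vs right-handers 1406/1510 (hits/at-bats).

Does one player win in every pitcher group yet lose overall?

No

Vs left-handers: Ortiz 98/1099 = 8.9%, Ramirez 191/961 = 19.9% → Ramirez
Vs right-handers: Ortiz 819/982 = 83.4%, Ramirez 1406/1510 = 93.1% → Ramirez
Overall: Ortiz 917/2081 = 44.1%, Ramirez 1597/2471 = 64.6% → Ramirez
Ramirez wins overall and in every pitcher group — no reversal.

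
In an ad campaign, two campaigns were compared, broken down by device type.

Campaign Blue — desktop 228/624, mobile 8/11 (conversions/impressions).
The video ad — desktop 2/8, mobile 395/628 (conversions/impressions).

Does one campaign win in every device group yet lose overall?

Desktop: Campaign Blue 228/624 = 36.5%, the video ad 2/8 = 25.0% → Campaign Blue
Mobile: Campaign Blue 8/11 = 72.7%, the video ad 395/628 = 62.9% → Campaign Blue
Overall: Campaign Blue 236/635 = 37.2%, the video ad 397/636 = 62.4% → the video ad
Campaign Blue wins each device group but the video ad wins overall — the comparison reverses. Campaign Blue's impressions skew toward desktop, which has a lower base rate.

Yes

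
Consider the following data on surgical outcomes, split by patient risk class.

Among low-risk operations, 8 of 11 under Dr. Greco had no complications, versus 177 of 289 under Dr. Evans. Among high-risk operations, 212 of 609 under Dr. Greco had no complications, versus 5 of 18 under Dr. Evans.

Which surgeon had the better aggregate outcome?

Dr. Evans

Low-risk: Dr. Greco 8/11 = 72.7%, Dr. Evans 177/289 = 61.2% → Dr. Greco
High-risk: Dr. Greco 212/609 = 34.8%, Dr. Evans 5/18 = 27.8% → Dr. Greco
Overall: Dr. Greco 220/620 = 35.5%, Dr. Evans 182/307 = 59.3% → Dr. Evans
(Dr. Greco wins every patient risk group but Dr. Evans wins overall — Dr. Greco's operations skew toward the low-rate high-risk group.)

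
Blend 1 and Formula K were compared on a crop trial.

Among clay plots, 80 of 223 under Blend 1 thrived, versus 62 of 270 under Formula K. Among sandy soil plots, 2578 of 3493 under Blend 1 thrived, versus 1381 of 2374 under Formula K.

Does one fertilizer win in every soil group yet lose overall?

No

Clay: Blend 1 80/223 = 35.9%, Formula K 62/270 = 23.0% → Blend 1
Sandy soil: Blend 1 2578/3493 = 73.8%, Formula K 1381/2374 = 58.2% → Blend 1
Overall: Blend 1 2658/3716 = 71.5%, Formula K 1443/2644 = 54.6% → Blend 1
Blend 1 wins overall and in every soil group — no reversal.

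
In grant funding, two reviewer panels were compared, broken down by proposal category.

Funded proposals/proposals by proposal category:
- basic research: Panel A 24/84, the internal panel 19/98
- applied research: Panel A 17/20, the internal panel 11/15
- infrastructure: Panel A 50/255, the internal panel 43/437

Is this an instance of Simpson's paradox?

No

Basic research: Panel A 24/84 = 28.6%, the internal panel 19/98 = 19.4% → Panel A
Applied research: Panel A 17/20 = 85.0%, the internal panel 11/15 = 73.3% → Panel A
Infrastructure: Panel A 50/255 = 19.6%, the internal panel 43/437 = 9.8% → Panel A
Overall: Panel A 91/359 = 25.3%, the internal panel 73/550 = 13.3% → Panel A
Panel A wins overall and in every proposal group — no reversal.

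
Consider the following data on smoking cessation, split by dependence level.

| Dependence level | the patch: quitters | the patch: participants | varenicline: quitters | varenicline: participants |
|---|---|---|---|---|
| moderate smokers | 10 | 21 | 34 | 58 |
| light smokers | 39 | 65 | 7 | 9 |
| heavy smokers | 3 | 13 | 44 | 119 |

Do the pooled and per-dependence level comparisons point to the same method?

Moderate smokers: the patch 10/21 = 47.6%, varenicline 34/58 = 58.6% → varenicline
Light smokers: the patch 39/65 = 60.0%, varenicline 7/9 = 77.8% → varenicline
Heavy smokers: the patch 3/13 = 23.1%, varenicline 44/119 = 37.0% → varenicline
Overall: the patch 52/99 = 52.5%, varenicline 85/186 = 45.7% → the patch
Varenicline wins each dependence group but the patch wins overall — the comparison reverses. Varenicline's participants skew toward heavy smokers, which has a lower base rate.

No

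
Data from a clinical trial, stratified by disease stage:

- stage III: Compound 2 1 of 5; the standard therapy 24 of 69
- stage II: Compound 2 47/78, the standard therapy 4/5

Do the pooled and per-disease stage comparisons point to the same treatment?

No

Stage III: Compound 2 1/5 = 20.0%, the standard therapy 24/69 = 34.8% → the standard therapy
Stage II: Compound 2 47/78 = 60.3%, the standard therapy 4/5 = 80.0% → the standard therapy
Overall: Compound 2 48/83 = 57.8%, the standard therapy 28/74 = 37.8% → Compound 2
The standard therapy wins each disease group but Compound 2 wins overall — the comparison reverses. The standard therapy's patients skew toward stage III, which has a lower base rate.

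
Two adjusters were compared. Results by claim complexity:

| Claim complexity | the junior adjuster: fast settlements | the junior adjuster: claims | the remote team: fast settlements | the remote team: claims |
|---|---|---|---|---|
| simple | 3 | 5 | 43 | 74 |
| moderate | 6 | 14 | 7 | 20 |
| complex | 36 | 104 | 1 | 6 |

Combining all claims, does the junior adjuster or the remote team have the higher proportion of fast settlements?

the remote team

Simple: the junior adjuster 3/5 = 60.0%, the remote team 43/74 = 58.1% → the junior adjuster
Moderate: the junior adjuster 6/14 = 42.9%, the remote team 7/20 = 35.0% → the junior adjuster
Complex: the junior adjuster 36/104 = 34.6%, the remote team 1/6 = 16.7% → the junior adjuster
Overall: the junior adjuster 45/123 = 36.6%, the remote team 51/100 = 51.0% → the remote team
(The junior adjuster wins every claim group but the remote team wins overall — the junior adjuster's claims skew toward the low-rate complex group.)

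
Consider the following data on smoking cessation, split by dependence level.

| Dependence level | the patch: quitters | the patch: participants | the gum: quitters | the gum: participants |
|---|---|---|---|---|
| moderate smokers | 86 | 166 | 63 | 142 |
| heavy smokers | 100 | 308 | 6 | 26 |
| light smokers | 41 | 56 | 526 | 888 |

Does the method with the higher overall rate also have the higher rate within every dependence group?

No

Moderate smokers: the patch 86/166 = 51.8%, the gum 63/142 = 44.4% → the patch
Heavy smokers: the patch 100/308 = 32.5%, the gum 6/26 = 23.1% → the patch
Light smokers: the patch 41/56 = 73.2%, the gum 526/888 = 59.2% → the patch
Overall: the patch 227/530 = 42.8%, the gum 595/1056 = 56.3% → the gum
The patch wins each dependence group but the gum wins overall — the comparison reverses. The patch's participants skew toward heavy smokers, which has a lower base rate.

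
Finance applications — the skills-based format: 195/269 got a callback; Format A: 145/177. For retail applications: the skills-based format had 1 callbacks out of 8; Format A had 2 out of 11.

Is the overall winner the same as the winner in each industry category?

Yes

Finance: the skills-based format 195/269 = 72.5%, Format A 145/177 = 81.9% → Format A
Retail: the skills-based format 1/8 = 12.5%, Format A 2/11 = 18.2% → Format A
Overall: the skills-based format 196/277 = 70.8%, Format A 147/188 = 78.2% → Format A
Format A wins overall and in every industry group — no reversal.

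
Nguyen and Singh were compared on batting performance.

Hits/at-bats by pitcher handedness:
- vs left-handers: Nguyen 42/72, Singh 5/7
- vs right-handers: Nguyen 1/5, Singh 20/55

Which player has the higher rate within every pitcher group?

Singh

Vs left-handers: Nguyen 42/72 = 58.3%, Singh 5/7 = 71.4% → Singh
Vs right-handers: Nguyen 1/5 = 20.0%, Singh 20/55 = 36.4% → Singh
Singh has the higher rate in both groups.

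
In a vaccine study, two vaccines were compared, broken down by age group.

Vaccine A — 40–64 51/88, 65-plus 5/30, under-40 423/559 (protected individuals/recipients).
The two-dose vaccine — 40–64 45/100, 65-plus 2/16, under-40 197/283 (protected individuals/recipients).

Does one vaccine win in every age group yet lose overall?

40–64: Vaccine A 51/88 = 58.0%, the two-dose vaccine 45/100 = 45.0% → Vaccine A
65-plus: Vaccine A 5/30 = 16.7%, the two-dose vaccine 2/16 = 12.5% → Vaccine A
Under-40: Vaccine A 423/559 = 75.7%, the two-dose vaccine 197/283 = 69.6% → Vaccine A
Overall: Vaccine A 479/677 = 70.8%, the two-dose vaccine 244/399 = 61.2% → Vaccine A
Vaccine A wins overall and in every age group — no reversal.

No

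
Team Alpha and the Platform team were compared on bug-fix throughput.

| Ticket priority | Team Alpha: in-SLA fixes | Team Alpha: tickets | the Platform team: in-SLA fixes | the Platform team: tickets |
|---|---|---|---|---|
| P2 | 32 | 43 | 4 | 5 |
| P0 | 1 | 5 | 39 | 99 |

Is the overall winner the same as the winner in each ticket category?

No

P2: Team Alpha 32/43 = 74.4%, the Platform team 4/5 = 80.0% → the Platform team
P0: Team Alpha 1/5 = 20.0%, the Platform team 39/99 = 39.4% → the Platform team
Overall: Team Alpha 33/48 = 68.8%, the Platform team 43/104 = 41.3% → Team Alpha
The Platform team wins each ticket group but Team Alpha wins overall — the comparison reverses. The Platform team's tickets skew toward P0, which has a lower base rate.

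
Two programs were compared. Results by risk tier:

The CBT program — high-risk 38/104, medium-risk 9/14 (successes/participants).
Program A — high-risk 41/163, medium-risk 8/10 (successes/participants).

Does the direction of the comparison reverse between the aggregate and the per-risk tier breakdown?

No

High-risk: the CBT program 38/104 = 36.5%, Program A 41/163 = 25.2% → the CBT program
Medium-risk: the CBT program 9/14 = 64.3%, Program A 8/10 = 80.0% → Program A
Overall: the CBT program 47/118 = 39.8%, Program A 49/173 = 28.3% → the CBT program
Neither sweeps: the CBT program wins 1 of 2 groups, Program A wins 1. The CBT program wins overall but not every group — no Simpson reversal.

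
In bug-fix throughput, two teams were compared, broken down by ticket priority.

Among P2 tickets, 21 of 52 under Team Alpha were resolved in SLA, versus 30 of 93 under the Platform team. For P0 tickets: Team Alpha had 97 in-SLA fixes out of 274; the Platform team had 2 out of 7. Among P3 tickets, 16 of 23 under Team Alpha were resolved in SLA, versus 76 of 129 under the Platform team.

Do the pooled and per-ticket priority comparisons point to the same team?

No

P2: Team Alpha 21/52 = 40.4%, the Platform team 30/93 = 32.3% → Team Alpha
P0: Team Alpha 97/274 = 35.4%, the Platform team 2/7 = 28.6% → Team Alpha
P3: Team Alpha 16/23 = 69.6%, the Platform team 76/129 = 58.9% → Team Alpha
Overall: Team Alpha 134/349 = 38.4%, the Platform team 108/229 = 47.2% → the Platform team
Team Alpha wins each ticket group but the Platform team wins overall — the comparison reverses. Team Alpha's tickets skew toward P0, which has a lower base rate.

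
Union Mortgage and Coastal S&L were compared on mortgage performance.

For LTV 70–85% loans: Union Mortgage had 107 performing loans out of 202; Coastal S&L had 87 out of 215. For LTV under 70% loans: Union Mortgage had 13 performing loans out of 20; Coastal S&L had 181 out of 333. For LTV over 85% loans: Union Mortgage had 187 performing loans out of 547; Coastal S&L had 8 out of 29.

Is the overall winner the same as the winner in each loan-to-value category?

No

LTV 70–85%: Union Mortgage 107/202 = 53.0%, Coastal S&L 87/215 = 40.5% → Union Mortgage
LTV under 70%: Union Mortgage 13/20 = 65.0%, Coastal S&L 181/333 = 54.4% → Union Mortgage
LTV over 85%: Union Mortgage 187/547 = 34.2%, Coastal S&L 8/29 = 27.6% → Union Mortgage
Overall: Union Mortgage 307/769 = 39.9%, Coastal S&L 276/577 = 47.8% → Coastal S&L
Union Mortgage wins each loan-to-value group but Coastal S&L wins overall — the comparison reverses. Union Mortgage's loans skew toward LTV over 85%, which has a lower base rate.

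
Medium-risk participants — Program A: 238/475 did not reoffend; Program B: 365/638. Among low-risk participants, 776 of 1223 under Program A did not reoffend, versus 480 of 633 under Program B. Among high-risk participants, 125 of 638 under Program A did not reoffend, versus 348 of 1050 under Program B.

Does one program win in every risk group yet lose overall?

Medium-risk: Program A 238/475 = 50.1%, Program B 365/638 = 57.2% → Program B
Low-risk: Program A 776/1223 = 63.5%, Program B 480/633 = 75.8% → Program B
High-risk: Program A 125/638 = 19.6%, Program B 348/1050 = 33.1% → Program B
Overall: Program A 1139/2336 = 48.8%, Program B 1193/2321 = 51.4% → Program B
Program B wins overall and in every risk group — no reversal.

No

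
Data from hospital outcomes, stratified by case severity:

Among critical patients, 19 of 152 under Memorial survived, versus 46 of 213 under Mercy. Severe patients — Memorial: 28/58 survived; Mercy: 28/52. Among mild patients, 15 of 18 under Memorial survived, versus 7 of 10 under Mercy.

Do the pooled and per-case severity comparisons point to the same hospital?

No

Critical: Memorial 19/152 = 12.5%, Mercy 46/213 = 21.6% → Mercy
Severe: Memorial 28/58 = 48.3%, Mercy 28/52 = 53.8% → Mercy
Mild: Memorial 15/18 = 83.3%, Mercy 7/10 = 70.0% → Memorial
Overall: Memorial 62/228 = 27.2%, Mercy 81/275 = 29.5% → Mercy
Neither sweeps: Memorial wins 1 of 3 groups, Mercy wins 2. Mercy wins overall but not every group — no Simpson reversal.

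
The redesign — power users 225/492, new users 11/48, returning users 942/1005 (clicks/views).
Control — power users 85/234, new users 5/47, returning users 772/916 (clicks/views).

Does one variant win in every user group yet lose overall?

Power users: the redesign 225/492 = 45.7%, Control 85/234 = 36.3% → the redesign
New users: the redesign 11/48 = 22.9%, Control 5/47 = 10.6% → the redesign
Returning users: the redesign 942/1005 = 93.7%, Control 772/916 = 84.3% → the redesign
Overall: the redesign 1178/1545 = 76.2%, Control 862/1197 = 72.0% → the redesign
The redesign wins overall and in every user group — no reversal.

No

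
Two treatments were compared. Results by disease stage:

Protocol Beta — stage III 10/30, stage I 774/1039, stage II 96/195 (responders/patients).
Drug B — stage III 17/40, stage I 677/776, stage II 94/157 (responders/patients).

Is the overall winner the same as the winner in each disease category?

Yes

Stage III: Protocol Beta 10/30 = 33.3%, Drug B 17/40 = 42.5% → Drug B
Stage I: Protocol Beta 774/1039 = 74.5%, Drug B 677/776 = 87.2% → Drug B
Stage II: Protocol Beta 96/195 = 49.2%, Drug B 94/157 = 59.9% → Drug B
Overall: Protocol Beta 880/1264 = 69.6%, Drug B 788/973 = 81.0% → Drug B
Drug B wins overall and in every disease group — no reversal.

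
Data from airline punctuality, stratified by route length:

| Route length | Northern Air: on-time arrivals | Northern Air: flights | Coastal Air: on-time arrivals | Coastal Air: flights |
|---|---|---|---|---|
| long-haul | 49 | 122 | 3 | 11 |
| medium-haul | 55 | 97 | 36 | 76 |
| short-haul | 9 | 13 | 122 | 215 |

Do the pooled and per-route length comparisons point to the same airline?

Long-haul: Northern Air 49/122 = 40.2%, Coastal Air 3/11 = 27.3% → Northern Air
Medium-haul: Northern Air 55/97 = 56.7%, Coastal Air 36/76 = 47.4% → Northern Air
Short-haul: Northern Air 9/13 = 69.2%, Coastal Air 122/215 = 56.7% → Northern Air
Overall: Northern Air 113/232 = 48.7%, Coastal Air 161/302 = 53.3% → Coastal Air
Northern Air wins each route group but Coastal Air wins overall — the comparison reverses. Northern Air's flights skew toward long-haul, which has a lower base rate.

No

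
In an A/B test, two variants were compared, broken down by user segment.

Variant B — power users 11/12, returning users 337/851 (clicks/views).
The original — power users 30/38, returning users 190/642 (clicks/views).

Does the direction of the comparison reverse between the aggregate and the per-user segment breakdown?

No

Power users: Variant B 11/12 = 91.7%, the original 30/38 = 78.9% → Variant B
Returning users: Variant B 337/851 = 39.6%, the original 190/642 = 29.6% → Variant B
Overall: Variant B 348/863 = 40.3%, the original 220/680 = 32.4% → Variant B
Variant B wins overall and in every user group — no reversal.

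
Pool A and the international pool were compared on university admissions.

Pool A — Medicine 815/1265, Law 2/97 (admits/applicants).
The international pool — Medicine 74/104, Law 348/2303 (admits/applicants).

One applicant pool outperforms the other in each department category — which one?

Medicine: Pool A 815/1265 = 64.4%, the international pool 74/104 = 71.2% → the international pool
Law: Pool A 2/97 = 2.1%, the international pool 348/2303 = 15.1% → the international pool
The international pool has the higher rate in both groups.

the international pool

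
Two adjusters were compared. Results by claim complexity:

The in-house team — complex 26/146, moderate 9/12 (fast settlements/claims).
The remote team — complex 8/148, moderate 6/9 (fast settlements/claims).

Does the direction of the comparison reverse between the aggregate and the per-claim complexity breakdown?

No

Complex: the in-house team 26/146 = 17.8%, the remote team 8/148 = 5.4% → the in-house team
Moderate: the in-house team 9/12 = 75.0%, the remote team 6/9 = 66.7% → the in-house team
Overall: the in-house team 35/158 = 22.2%, the remote team 14/157 = 8.9% → the in-house team
The in-house team wins overall and in every claim group — no reversal.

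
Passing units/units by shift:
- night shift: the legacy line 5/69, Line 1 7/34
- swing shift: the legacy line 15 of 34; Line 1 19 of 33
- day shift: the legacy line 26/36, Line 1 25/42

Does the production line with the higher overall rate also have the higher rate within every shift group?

Night shift: the legacy line 5/69 = 7.2%, Line 1 7/34 = 20.6% → Line 1
Swing shift: the legacy line 15/34 = 44.1%, Line 1 19/33 = 57.6% → Line 1
Day shift: the legacy line 26/36 = 72.2%, Line 1 25/42 = 59.5% → the legacy line
Overall: the legacy line 46/139 = 33.1%, Line 1 51/109 = 46.8% → Line 1
Neither sweeps: the legacy line wins 1 of 3 groups, Line 1 wins 2. Line 1 wins overall but not every group — no Simpson reversal.

No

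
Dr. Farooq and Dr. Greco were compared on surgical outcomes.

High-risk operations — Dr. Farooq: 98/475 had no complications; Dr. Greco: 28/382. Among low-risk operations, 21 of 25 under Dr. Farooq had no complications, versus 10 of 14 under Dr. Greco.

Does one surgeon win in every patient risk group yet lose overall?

High-risk: Dr. Farooq 98/475 = 20.6%, Dr. Greco 28/382 = 7.3% → Dr. Farooq
Low-risk: Dr. Farooq 21/25 = 84.0%, Dr. Greco 10/14 = 71.4% → Dr. Farooq
Overall: Dr. Farooq 119/500 = 23.8%, Dr. Greco 38/396 = 9.6% → Dr. Farooq
Dr. Farooq wins overall and in every patient risk group — no reversal.

No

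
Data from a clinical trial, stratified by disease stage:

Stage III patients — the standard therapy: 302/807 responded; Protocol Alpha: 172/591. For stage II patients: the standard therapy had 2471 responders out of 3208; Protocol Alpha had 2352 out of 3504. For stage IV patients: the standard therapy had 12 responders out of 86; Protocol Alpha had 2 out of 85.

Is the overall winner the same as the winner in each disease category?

Stage III: the standard therapy 302/807 = 37.4%, Protocol Alpha 172/591 = 29.1% → the standard therapy
Stage II: the standard therapy 2471/3208 = 77.0%, Protocol Alpha 2352/3504 = 67.1% → the standard therapy
Stage IV: the standard therapy 12/86 = 14.0%, Protocol Alpha 2/85 = 2.4% → the standard therapy
Overall: the standard therapy 2785/4101 = 67.9%, Protocol Alpha 2526/4180 = 60.4% → the standard therapy
The standard therapy wins overall and in every disease group — no reversal.

Yes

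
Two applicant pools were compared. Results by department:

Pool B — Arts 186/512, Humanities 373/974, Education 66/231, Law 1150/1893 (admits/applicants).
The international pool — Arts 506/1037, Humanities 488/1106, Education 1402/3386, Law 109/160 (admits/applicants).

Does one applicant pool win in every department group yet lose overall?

Yes

Arts: Pool B 186/512 = 36.3%, the international pool 506/1037 = 48.8% → the international pool
Humanities: Pool B 373/974 = 38.3%, the international pool 488/1106 = 44.1% → the international pool
Education: Pool B 66/231 = 28.6%, the international pool 1402/3386 = 41.4% → the international pool
Law: Pool B 1150/1893 = 60.8%, the international pool 109/160 = 68.1% → the international pool
Overall: Pool B 1775/3610 = 49.2%, the international pool 2505/5689 = 44.0% → Pool B
The international pool wins each department group but Pool B wins overall — the comparison reverses. The international pool's applicants skew toward Education, which has a lower base rate.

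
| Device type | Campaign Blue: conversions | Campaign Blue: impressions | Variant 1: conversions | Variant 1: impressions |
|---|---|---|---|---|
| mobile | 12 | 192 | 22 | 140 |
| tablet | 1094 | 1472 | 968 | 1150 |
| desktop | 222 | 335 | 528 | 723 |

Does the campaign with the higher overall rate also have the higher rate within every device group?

Mobile: Campaign Blue 12/192 = 6.2%, Variant 1 22/140 = 15.7% → Variant 1
Tablet: Campaign Blue 1094/1472 = 74.3%, Variant 1 968/1150 = 84.2% → Variant 1
Desktop: Campaign Blue 222/335 = 66.3%, Variant 1 528/723 = 73.0% → Variant 1
Overall: Campaign Blue 1328/1999 = 66.4%, Variant 1 1518/2013 = 75.4% → Variant 1
Variant 1 wins overall and in every device group — no reversal.

Yes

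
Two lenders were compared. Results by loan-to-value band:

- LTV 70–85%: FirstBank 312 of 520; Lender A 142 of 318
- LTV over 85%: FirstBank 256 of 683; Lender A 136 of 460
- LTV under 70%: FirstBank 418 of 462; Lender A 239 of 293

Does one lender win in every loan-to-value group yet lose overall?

LTV 70–85%: FirstBank 312/520 = 60.0%, Lender A 142/318 = 44.7% → FirstBank
LTV over 85%: FirstBank 256/683 = 37.5%, Lender A 136/460 = 29.6% → FirstBank
LTV under 70%: FirstBank 418/462 = 90.5%, Lender A 239/293 = 81.6% → FirstBank
Overall: FirstBank 986/1665 = 59.2%, Lender A 517/1071 = 48.3% → FirstBank
FirstBank wins overall and in every loan-to-value group — no reversal.

No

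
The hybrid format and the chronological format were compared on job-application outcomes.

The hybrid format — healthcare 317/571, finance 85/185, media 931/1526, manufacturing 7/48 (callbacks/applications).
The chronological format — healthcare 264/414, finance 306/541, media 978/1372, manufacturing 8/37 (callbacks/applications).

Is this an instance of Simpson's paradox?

No

Healthcare: the hybrid format 317/571 = 55.5%, the chronological format 264/414 = 63.8% → the chronological format
Finance: the hybrid format 85/185 = 45.9%, the chronological format 306/541 = 56.6% → the chronological format
Media: the hybrid format 931/1526 = 61.0%, the chronological format 978/1372 = 71.3% → the chronological format
Manufacturing: the hybrid format 7/48 = 14.6%, the chronological format 8/37 = 21.6% → the chronological format
Overall: the hybrid format 1340/2330 = 57.5%, the chronological format 1556/2364 = 65.8% → the chronological format
The chronological format wins overall and in every industry group — no reversal.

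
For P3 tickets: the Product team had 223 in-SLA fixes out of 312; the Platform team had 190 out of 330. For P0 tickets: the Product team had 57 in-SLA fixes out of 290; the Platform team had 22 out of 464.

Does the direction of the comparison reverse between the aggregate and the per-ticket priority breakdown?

P3: the Product team 223/312 = 71.5%, the Platform team 190/330 = 57.6% → the Product team
P0: the Product team 57/290 = 19.7%, the Platform team 22/464 = 4.7% → the Product team
Overall: the Product team 280/602 = 46.5%, the Platform team 212/794 = 26.7% → the Product team
The Product team wins overall and in every ticket group — no reversal.

No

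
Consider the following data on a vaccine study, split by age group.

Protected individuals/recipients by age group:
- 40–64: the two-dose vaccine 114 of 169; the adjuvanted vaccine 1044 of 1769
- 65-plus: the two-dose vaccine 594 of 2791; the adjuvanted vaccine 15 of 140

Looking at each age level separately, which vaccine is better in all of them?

40–64: the two-dose vaccine 114/169 = 67.5%, the adjuvanted vaccine 1044/1769 = 59.0% → the two-dose vaccine
65-plus: the two-dose vaccine 594/2791 = 21.3%, the adjuvanted vaccine 15/140 = 10.7% → the two-dose vaccine
The two-dose vaccine has the higher rate in both groups.

the two-dose vaccine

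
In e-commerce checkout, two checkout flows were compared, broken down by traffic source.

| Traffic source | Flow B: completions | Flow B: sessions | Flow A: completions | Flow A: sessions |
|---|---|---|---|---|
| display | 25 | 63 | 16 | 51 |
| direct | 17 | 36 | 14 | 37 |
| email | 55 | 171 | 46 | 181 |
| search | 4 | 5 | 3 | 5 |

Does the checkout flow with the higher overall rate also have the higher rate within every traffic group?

Display: Flow B 25/63 = 39.7%, Flow A 16/51 = 31.4% → Flow B
Direct: Flow B 17/36 = 47.2%, Flow A 14/37 = 37.8% → Flow B
Email: Flow B 55/171 = 32.2%, Flow A 46/181 = 25.4% → Flow B
Search: Flow B 4/5 = 80.0%, Flow A 3/5 = 60.0% → Flow B
Overall: Flow B 101/275 = 36.7%, Flow A 79/274 = 28.8% → Flow B
Flow B wins overall and in every traffic group — no reversal.

Yes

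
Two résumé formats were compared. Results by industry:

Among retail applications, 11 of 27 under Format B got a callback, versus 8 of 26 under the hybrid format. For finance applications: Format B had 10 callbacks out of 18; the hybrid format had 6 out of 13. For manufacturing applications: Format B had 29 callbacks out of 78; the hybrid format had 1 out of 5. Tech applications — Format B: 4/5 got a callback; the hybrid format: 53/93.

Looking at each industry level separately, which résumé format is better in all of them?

Retail: Format B 11/27 = 40.7%, the hybrid format 8/26 = 30.8% → Format B
Finance: Format B 10/18 = 55.6%, the hybrid format 6/13 = 46.2% → Format B
Manufacturing: Format B 29/78 = 37.2%, the hybrid format 1/5 = 20.0% → Format B
Tech: Format B 4/5 = 80.0%, the hybrid format 53/93 = 57.0% → Format B
Format B has the higher rate in all 4 groups.

Format B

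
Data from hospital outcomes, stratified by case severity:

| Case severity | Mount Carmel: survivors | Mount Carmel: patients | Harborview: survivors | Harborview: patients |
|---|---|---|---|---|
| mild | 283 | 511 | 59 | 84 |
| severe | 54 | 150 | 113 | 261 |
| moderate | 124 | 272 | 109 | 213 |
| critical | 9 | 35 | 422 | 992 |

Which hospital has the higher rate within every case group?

Harborview

Mild: Mount Carmel 283/511 = 55.4%, Harborview 59/84 = 70.2% → Harborview
Severe: Mount Carmel 54/150 = 36.0%, Harborview 113/261 = 43.3% → Harborview
Moderate: Mount Carmel 124/272 = 45.6%, Harborview 109/213 = 51.2% → Harborview
Critical: Mount Carmel 9/35 = 25.7%, Harborview 422/992 = 42.5% → Harborview
Harborview has the higher rate in all 4 groups.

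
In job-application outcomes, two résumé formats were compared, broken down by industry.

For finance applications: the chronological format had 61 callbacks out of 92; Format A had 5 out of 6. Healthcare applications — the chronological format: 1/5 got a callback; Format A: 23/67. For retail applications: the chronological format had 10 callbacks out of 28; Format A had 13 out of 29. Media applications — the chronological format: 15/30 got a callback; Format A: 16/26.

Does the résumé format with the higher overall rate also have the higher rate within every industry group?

Finance: the chronological format 61/92 = 66.3%, Format A 5/6 = 83.3% → Format A
Healthcare: the chronological format 1/5 = 20.0%, Format A 23/67 = 34.3% → Format A
Retail: the chronological format 10/28 = 35.7%, Format A 13/29 = 44.8% → Format A
Media: the chronological format 15/30 = 50.0%, Format A 16/26 = 61.5% → Format A
Overall: the chronological format 87/155 = 56.1%, Format A 57/128 = 44.5% → the chronological format
Format A wins each industry group but the chronological format wins overall — the comparison reverses. Format A's applications skew toward healthcare, which has a lower base rate.

No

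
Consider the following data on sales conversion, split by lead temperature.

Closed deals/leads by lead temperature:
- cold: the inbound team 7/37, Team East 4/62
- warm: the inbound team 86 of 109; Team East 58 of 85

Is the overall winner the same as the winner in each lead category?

Yes

Cold: the inbound team 7/37 = 18.9%, Team East 4/62 = 6.5% → the inbound team
Warm: the inbound team 86/109 = 78.9%, Team East 58/85 = 68.2% → the inbound team
Overall: the inbound team 93/146 = 63.7%, Team East 62/147 = 42.2% → the inbound team
The inbound team wins overall and in every lead group — no reversal.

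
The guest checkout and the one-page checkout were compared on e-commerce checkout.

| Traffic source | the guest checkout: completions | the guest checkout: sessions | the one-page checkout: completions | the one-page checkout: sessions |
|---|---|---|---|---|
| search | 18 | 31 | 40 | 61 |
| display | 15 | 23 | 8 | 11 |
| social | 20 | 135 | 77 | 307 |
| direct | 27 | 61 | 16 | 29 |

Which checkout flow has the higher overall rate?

the one-page checkout

Search: the guest checkout 18/31 = 58.1%, the one-page checkout 40/61 = 65.6% → the one-page checkout
Display: the guest checkout 15/23 = 65.2%, the one-page checkout 8/11 = 72.7% → the one-page checkout
Social: the guest checkout 20/135 = 14.8%, the one-page checkout 77/307 = 25.1% → the one-page checkout
Direct: the guest checkout 27/61 = 44.3%, the one-page checkout 16/29 = 55.2% → the one-page checkout
Overall: the guest checkout 80/250 = 32.0%, the one-page checkout 141/408 = 34.6% → the one-page checkout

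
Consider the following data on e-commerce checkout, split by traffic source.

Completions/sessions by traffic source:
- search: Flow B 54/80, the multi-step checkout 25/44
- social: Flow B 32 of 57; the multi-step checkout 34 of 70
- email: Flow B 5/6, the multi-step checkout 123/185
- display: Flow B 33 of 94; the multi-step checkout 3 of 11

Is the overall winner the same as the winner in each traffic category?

Search: Flow B 54/80 = 67.5%, the multi-step checkout 25/44 = 56.8% → Flow B
Social: Flow B 32/57 = 56.1%, the multi-step checkout 34/70 = 48.6% → Flow B
Email: Flow B 5/6 = 83.3%, the multi-step checkout 123/185 = 66.5% → Flow B
Display: Flow B 33/94 = 35.1%, the multi-step checkout 3/11 = 27.3% → Flow B
Overall: Flow B 124/237 = 52.3%, the multi-step checkout 185/310 = 59.7% → the multi-step checkout
Flow B wins each traffic group but the multi-step checkout wins overall — the comparison reverses. Flow B's sessions skew toward display, which has a lower base rate.

No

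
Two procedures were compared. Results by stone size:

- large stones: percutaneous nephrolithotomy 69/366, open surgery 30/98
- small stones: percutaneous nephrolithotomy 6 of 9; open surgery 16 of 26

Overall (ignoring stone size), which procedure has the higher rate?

Large stones: percutaneous nephrolithotomy 69/366 = 18.9%, open surgery 30/98 = 30.6% → open surgery
Small stones: percutaneous nephrolithotomy 6/9 = 66.7%, open surgery 16/26 = 61.5% → percutaneous nephrolithotomy
Overall: percutaneous nephrolithotomy 75/375 = 20.0%, open surgery 46/124 = 37.1% → open surgery
(Neither sweeps every stone group, but open surgery has the higher pooled rate.)

open surgery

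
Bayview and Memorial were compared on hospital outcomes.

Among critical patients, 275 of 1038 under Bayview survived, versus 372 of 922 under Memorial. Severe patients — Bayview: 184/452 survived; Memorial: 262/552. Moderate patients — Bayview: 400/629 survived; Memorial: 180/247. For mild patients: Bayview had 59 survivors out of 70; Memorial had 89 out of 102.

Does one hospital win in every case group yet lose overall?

No

Critical: Bayview 275/1038 = 26.5%, Memorial 372/922 = 40.3% → Memorial
Severe: Bayview 184/452 = 40.7%, Memorial 262/552 = 47.5% → Memorial
Moderate: Bayview 400/629 = 63.6%, Memorial 180/247 = 72.9% → Memorial
Mild: Bayview 59/70 = 84.3%, Memorial 89/102 = 87.3% → Memorial
Overall: Bayview 918/2189 = 41.9%, Memorial 903/1823 = 49.5% → Memorial
Memorial wins overall and in every case group — no reversal.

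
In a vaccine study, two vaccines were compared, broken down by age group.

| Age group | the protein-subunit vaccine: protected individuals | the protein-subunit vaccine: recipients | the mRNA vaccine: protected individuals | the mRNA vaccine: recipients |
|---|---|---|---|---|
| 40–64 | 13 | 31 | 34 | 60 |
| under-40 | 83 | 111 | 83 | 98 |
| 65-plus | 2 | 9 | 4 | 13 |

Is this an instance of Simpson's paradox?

No

40–64: the protein-subunit vaccine 13/31 = 41.9%, the mRNA vaccine 34/60 = 56.7% → the mRNA vaccine
Under-40: the protein-subunit vaccine 83/111 = 74.8%, the mRNA vaccine 83/98 = 84.7% → the mRNA vaccine
65-plus: the protein-subunit vaccine 2/9 = 22.2%, the mRNA vaccine 4/13 = 30.8% → the mRNA vaccine
Overall: the protein-subunit vaccine 98/151 = 64.9%, the mRNA vaccine 121/171 = 70.8% → the mRNA vaccine
The mRNA vaccine wins overall and in every age group — no reversal.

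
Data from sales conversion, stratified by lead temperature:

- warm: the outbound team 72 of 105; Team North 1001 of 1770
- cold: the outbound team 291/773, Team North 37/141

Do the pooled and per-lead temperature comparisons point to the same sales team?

Warm: the outbound team 72/105 = 68.6%, Team North 1001/1770 = 56.6% → the outbound team
Cold: the outbound team 291/773 = 37.6%, Team North 37/141 = 26.2% → the outbound team
Overall: the outbound team 363/878 = 41.3%, Team North 1038/1911 = 54.3% → Team North
The outbound team wins each lead group but Team North wins overall — the comparison reverses. The outbound team's leads skew toward cold, which has a lower base rate.

No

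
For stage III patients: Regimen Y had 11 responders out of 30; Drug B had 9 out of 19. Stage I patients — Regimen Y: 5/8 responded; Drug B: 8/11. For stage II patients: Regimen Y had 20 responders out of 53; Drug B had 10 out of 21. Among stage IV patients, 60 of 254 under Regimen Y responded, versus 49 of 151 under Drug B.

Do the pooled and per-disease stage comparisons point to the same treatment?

Stage III: Regimen Y 11/30 = 36.7%, Drug B 9/19 = 47.4% → Drug B
Stage I: Regimen Y 5/8 = 62.5%, Drug B 8/11 = 72.7% → Drug B
Stage II: Regimen Y 20/53 = 37.7%, Drug B 10/21 = 47.6% → Drug B
Stage IV: Regimen Y 60/254 = 23.6%, Drug B 49/151 = 32.5% → Drug B
Overall: Regimen Y 96/345 = 27.8%, Drug B 76/202 = 37.6% → Drug B
Drug B wins overall and in every disease group — no reversal.

Yes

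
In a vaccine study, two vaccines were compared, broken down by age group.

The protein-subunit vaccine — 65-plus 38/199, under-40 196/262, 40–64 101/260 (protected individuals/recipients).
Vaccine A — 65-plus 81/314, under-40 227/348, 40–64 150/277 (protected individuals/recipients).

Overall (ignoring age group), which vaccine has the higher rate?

65-plus: the protein-subunit vaccine 38/199 = 19.1%, Vaccine A 81/314 = 25.8% → Vaccine A
Under-40: the protein-subunit vaccine 196/262 = 74.8%, Vaccine A 227/348 = 65.2% → the protein-subunit vaccine
40–64: the protein-subunit vaccine 101/260 = 38.8%, Vaccine A 150/277 = 54.2% → Vaccine A
Overall: the protein-subunit vaccine 335/721 = 46.5%, Vaccine A 458/939 = 48.8% → Vaccine A
(Neither sweeps every age group, but Vaccine A has the higher pooled rate.)

Vaccine A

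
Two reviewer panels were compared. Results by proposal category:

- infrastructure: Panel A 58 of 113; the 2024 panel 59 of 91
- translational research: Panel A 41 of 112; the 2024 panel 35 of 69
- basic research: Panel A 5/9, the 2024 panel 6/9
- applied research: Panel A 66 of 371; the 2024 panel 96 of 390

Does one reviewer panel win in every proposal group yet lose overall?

No

Infrastructure: Panel A 58/113 = 51.3%, the 2024 panel 59/91 = 64.8% → the 2024 panel
Translational research: Panel A 41/112 = 36.6%, the 2024 panel 35/69 = 50.7% → the 2024 panel
Basic research: Panel A 5/9 = 55.6%, the 2024 panel 6/9 = 66.7% → the 2024 panel
Applied research: Panel A 66/371 = 17.8%, the 2024 panel 96/390 = 24.6% → the 2024 panel
Overall: Panel A 170/605 = 28.1%, the 2024 panel 196/559 = 35.1% → the 2024 panel
The 2024 panel wins overall and in every proposal group — no reversal.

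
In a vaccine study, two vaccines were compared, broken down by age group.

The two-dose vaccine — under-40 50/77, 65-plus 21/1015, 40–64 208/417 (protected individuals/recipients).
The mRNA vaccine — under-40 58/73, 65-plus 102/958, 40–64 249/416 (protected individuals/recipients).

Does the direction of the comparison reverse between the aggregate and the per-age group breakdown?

Under-40: the two-dose vaccine 50/77 = 64.9%, the mRNA vaccine 58/73 = 79.5% → the mRNA vaccine
65-plus: the two-dose vaccine 21/1015 = 2.1%, the mRNA vaccine 102/958 = 10.6% → the mRNA vaccine
40–64: the two-dose vaccine 208/417 = 49.9%, the mRNA vaccine 249/416 = 59.9% → the mRNA vaccine
Overall: the two-dose vaccine 279/1509 = 18.5%, the mRNA vaccine 409/1447 = 28.3% → the mRNA vaccine
The mRNA vaccine wins overall and in every age group — no reversal.

No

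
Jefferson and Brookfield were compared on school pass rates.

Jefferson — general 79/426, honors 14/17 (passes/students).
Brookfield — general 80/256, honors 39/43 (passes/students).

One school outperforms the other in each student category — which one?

General: Jefferson 79/426 = 18.5%, Brookfield 80/256 = 31.2% → Brookfield
Honors: Jefferson 14/17 = 82.4%, Brookfield 39/43 = 90.7% → Brookfield
Brookfield has the higher rate in both groups.

Brookfield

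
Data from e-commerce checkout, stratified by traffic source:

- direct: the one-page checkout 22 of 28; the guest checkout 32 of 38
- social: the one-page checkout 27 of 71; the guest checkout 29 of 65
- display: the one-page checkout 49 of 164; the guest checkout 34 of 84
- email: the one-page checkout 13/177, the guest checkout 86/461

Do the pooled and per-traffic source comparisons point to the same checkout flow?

Direct: the one-page checkout 22/28 = 78.6%, the guest checkout 32/38 = 84.2% → the guest checkout
Social: the one-page checkout 27/71 = 38.0%, the guest checkout 29/65 = 44.6% → the guest checkout
Display: the one-page checkout 49/164 = 29.9%, the guest checkout 34/84 = 40.5% → the guest checkout
Email: the one-page checkout 13/177 = 7.3%, the guest checkout 86/461 = 18.7% → the guest checkout
Overall: the one-page checkout 111/440 = 25.2%, the guest checkout 181/648 = 27.9% → the guest checkout
The guest checkout wins overall and in every traffic group — no reversal.

Yes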